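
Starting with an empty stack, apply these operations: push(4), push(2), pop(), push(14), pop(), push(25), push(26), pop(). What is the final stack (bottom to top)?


push(4) -> [4]
push(2) -> [4, 2]
pop() returns 2 -> [4]
push(14) -> [4, 14]
pop() returns 14 -> [4]
push(25) -> [4, 25]
push(26) -> [4, 25, 26]
pop() returns 26 -> [4, 25]
Final stack (bottom to top): [4, 25]


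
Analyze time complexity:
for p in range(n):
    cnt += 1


Per nesting level: O(n) = O(n)
Complexity: O(n)


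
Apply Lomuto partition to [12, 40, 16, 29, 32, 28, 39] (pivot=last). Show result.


Elements <= 39 go left of pivot.
Result: [12, 16, 29, 32, 28, 39, 40], pivot at index 5


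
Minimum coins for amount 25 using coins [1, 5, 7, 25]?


dp[0]=0; dp[i]=1+min(dp[i-c] for c in coins)
...dp[20]=4, dp[21]=3, dp[22]=4, dp[23]=5, dp[24]=4, dp[25]=1
Minimum coins for 25 = 1


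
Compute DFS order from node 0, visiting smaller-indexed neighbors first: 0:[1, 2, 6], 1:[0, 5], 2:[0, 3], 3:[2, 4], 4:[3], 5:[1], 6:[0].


DFS stack-based: start with [0]
Visit order: [0, 1, 5, 2, 3, 4, 6]


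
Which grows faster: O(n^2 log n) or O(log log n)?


double-logarithmic grows slower than n^2 log n
O(log log n) is asymptotically smaller; O(n^2 log n) grows faster


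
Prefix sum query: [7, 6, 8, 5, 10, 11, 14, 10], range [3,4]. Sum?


Prefix sums: [0, 7, 13, 21, 26, 36, 47, 61, 71]
Sum[3..4] = prefix[5] - prefix[3] = 36 - 21 = 15


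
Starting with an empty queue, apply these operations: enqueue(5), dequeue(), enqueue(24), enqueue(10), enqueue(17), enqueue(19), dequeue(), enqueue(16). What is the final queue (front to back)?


enqueue(5) -> [5]
dequeue() returns 5 -> []
enqueue(24) -> [24]
enqueue(10) -> [24, 10]
enqueue(17) -> [24, 10, 17]
enqueue(19) -> [24, 10, 17, 19]
dequeue() returns 24 -> [10, 17, 19]
enqueue(16) -> [10, 17, 19, 16]
Final queue (front to back): [10, 17, 19, 16]


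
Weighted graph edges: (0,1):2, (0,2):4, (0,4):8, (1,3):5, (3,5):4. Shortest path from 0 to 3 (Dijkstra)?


Dijkstra from 0:
Distances: {0: 0, 1: 2, 2: 4, 3: 7, 4: 8, 5: 11}
Shortest distance to 3 = 7, path = [0, 1, 3]


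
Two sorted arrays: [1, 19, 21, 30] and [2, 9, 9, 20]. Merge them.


Compare heads, take smaller each step.
Merged: [1, 2, 9, 9, 19, 20, 21, 30]


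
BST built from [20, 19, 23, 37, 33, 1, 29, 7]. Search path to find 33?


BST root = 20
Search for 33: compare at each node
Path: [20, 23, 37, 33]


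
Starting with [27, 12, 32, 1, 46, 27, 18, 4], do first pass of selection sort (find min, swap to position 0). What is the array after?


After one pass: [1, 12, 32, 27, 46, 27, 18, 4]


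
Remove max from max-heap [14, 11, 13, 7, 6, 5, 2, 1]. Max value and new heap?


Max = 14
Replace root with last, heapify down
Resulting heap: [13, 11, 5, 7, 6, 1, 2]


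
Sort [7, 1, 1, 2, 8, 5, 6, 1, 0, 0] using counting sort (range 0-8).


Count array: [2, 3, 1, 0, 0, 1, 1, 1, 1]
Reconstruct: [0, 0, 1, 1, 1, 2, 5, 6, 7, 8]


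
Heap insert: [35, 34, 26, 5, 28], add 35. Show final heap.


Append 35: [35, 34, 26, 5, 28, 35]
Bubble up: swap idx 5(35) with idx 2(26)
Result: [35, 34, 35, 5, 28, 26]


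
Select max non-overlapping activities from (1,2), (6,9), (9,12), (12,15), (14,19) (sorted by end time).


Greedy: pick earliest-ending, then skip overlaps.
Selected (4 activities): [(1, 2), (6, 9), (9, 12), (12, 15)]


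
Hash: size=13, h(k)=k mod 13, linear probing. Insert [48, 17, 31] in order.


Insertions: 48->slot 9; 17->slot 4; 31->slot 5
Table: [None, None, None, None, 17, 31, None, None, None, 48, None, None, None]


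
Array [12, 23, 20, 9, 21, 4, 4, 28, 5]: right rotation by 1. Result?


Right rotate by 1: [5, 12, 23, 20, 9, 21, 4, 4, 28]


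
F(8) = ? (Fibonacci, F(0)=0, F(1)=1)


F(n)=F(n-1)+F(n-2)
...F(6)=8, F(7)=13, F(8)=21


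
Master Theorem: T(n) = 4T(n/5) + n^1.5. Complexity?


a=4, b=5, c=1.5. log_5(4)=0.861 < c=1.5. Case 3: O(n^c) = O(n^1.500)
Complexity: O(n^1.500)


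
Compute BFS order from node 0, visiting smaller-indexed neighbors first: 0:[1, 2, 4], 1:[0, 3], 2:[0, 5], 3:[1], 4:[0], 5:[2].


BFS queue: start with [0]
Visit order: [0, 1, 2, 4, 3, 5]


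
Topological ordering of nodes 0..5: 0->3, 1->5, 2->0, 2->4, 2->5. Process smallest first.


Kahn's algorithm, process smallest node first
Order: [1, 2, 0, 3, 4, 5]


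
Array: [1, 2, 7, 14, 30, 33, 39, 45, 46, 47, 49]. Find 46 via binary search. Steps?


Search for 46:
[0,10] mid=5 arr[5]=33
[6,10] mid=8 arr[8]=46
Total: 2 comparisons


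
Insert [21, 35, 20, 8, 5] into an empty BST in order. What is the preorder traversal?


Root = 21; build tree by BST insertion.
Preorder traversal: [21, 20, 8, 5, 35]


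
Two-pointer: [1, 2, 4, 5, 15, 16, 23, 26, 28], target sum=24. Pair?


Two pointers: lo=0, hi=8
Found pair: (1, 23) summing to 24


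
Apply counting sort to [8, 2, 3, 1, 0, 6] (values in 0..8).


Count array: [1, 1, 1, 1, 0, 0, 1, 0, 1]
Reconstruct: [0, 1, 2, 3, 6, 8]


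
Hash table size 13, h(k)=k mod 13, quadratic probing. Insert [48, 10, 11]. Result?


Insertions: 48->slot 9; 10->slot 10; 11->slot 11
Table: [None, None, None, None, None, None, None, None, None, 48, 10, 11, None]


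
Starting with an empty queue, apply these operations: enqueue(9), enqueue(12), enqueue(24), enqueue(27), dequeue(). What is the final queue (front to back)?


enqueue(9) -> [9]
enqueue(12) -> [9, 12]
enqueue(24) -> [9, 12, 24]
enqueue(27) -> [9, 12, 24, 27]
dequeue() returns 9 -> [12, 24, 27]
Final queue (front to back): [12, 24, 27]


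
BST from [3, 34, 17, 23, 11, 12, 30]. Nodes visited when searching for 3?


BST root = 3
Search for 3: compare at each node
Path: [3]


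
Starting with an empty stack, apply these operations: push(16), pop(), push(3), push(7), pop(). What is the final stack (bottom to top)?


push(16) -> [16]
pop() returns 16 -> []
push(3) -> [3]
push(7) -> [3, 7]
pop() returns 7 -> [3]
Final stack (bottom to top): [3]


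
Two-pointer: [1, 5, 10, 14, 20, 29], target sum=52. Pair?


Two pointers: lo=0, hi=5
No pair sums to 52


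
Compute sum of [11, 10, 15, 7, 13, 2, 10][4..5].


Prefix sums: [0, 11, 21, 36, 43, 56, 58, 68]
Sum[4..5] = prefix[6] - prefix[4] = 58 - 43 = 15


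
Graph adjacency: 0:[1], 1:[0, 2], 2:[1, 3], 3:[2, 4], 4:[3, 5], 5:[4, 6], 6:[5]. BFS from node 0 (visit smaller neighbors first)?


BFS queue: start with [0]
Visit order: [0, 1, 2, 3, 4, 5, 6]


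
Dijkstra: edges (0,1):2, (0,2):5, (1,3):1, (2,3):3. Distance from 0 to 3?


Dijkstra from 0:
Distances: {0: 0, 1: 2, 2: 5, 3: 3}
Shortest distance to 3 = 3, path = [0, 1, 3]


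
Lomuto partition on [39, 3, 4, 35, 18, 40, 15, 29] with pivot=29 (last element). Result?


Elements <= 29 go left of pivot.
Result: [3, 4, 18, 15, 29, 40, 35, 39], pivot at index 4


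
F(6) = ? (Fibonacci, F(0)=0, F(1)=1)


F(n)=F(n-1)+F(n-2)
...F(4)=3, F(5)=5, F(6)=8


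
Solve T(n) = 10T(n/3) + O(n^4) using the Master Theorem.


a=10, b=3, c=4. log_3(10)=2.096 < c=4. Case 3: O(n^c) = O(n^4)
Complexity: O(n^4)


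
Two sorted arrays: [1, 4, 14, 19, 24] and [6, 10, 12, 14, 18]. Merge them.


Compare heads, take smaller each step.
Merged: [1, 4, 6, 10, 12, 14, 14, 18, 19, 24]


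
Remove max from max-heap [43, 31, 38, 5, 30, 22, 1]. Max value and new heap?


Max = 43
Replace root with last, heapify down
Resulting heap: [38, 31, 22, 5, 30, 1]


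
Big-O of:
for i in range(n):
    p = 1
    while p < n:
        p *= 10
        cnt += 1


Per nesting level: O(n) * O(log n) = O(n log n)
Complexity: O(n log n)


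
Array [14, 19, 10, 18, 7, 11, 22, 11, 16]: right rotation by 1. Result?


Right rotate by 1: [16, 14, 19, 10, 18, 7, 11, 22, 11]


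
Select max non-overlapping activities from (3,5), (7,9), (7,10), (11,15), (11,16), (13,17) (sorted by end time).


Greedy: pick earliest-ending, then skip overlaps.
Selected (3 activities): [(3, 5), (7, 9), (11, 15)]


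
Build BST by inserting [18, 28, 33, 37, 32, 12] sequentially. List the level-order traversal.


Root = 18; build tree by BST insertion.
Level-Order traversal: [18, 12, 28, 33, 32, 37]


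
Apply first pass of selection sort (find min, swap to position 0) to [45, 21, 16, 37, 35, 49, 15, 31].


After one pass: [15, 21, 16, 37, 35, 49, 45, 31]


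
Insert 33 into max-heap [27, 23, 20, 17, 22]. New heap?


Append 33: [27, 23, 20, 17, 22, 33]
Bubble up: swap idx 5(33) with idx 2(20); swap idx 2(33) with idx 0(27)
Result: [33, 23, 27, 17, 22, 20]


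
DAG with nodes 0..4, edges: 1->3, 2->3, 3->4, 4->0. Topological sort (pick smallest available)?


Kahn's algorithm, process smallest node first
Order: [1, 2, 3, 4, 0]


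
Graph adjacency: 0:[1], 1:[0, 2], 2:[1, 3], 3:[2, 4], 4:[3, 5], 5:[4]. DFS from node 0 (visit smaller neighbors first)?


DFS stack-based: start with [0]
Visit order: [0, 1, 2, 3, 4, 5]


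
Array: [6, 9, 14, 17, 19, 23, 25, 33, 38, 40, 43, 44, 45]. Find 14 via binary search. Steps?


Search for 14:
[0,12] mid=6 arr[6]=25
[0,5] mid=2 arr[2]=14
Total: 2 comparisons


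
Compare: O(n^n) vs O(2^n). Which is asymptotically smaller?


exponential grows slower than n^n
O(2^n) is asymptotically smaller; O(n^n) grows faster


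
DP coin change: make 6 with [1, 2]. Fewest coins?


dp[0]=0; dp[i]=1+min(dp[i-c] for c in coins)
...dp[1]=1, dp[2]=1, dp[3]=2, dp[4]=2, dp[5]=3, dp[6]=3
Minimum coins for 6 = 3


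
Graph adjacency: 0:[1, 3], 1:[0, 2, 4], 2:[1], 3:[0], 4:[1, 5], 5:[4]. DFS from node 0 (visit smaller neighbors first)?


DFS stack-based: start with [0]
Visit order: [0, 1, 2, 4, 5, 3]


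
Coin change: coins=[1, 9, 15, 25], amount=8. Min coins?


dp[0]=0; dp[i]=1+min(dp[i-c] for c in coins)
...dp[3]=3, dp[4]=4, dp[5]=5, dp[6]=6, dp[7]=7, dp[8]=8
Minimum coins for 8 = 8


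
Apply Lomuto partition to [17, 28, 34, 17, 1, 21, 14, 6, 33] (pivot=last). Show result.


Elements <= 33 go left of pivot.
Result: [17, 28, 17, 1, 21, 14, 6, 33, 34], pivot at index 7


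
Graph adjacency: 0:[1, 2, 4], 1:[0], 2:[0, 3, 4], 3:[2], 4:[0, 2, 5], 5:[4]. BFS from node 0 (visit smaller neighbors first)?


BFS queue: start with [0]
Visit order: [0, 1, 2, 4, 3, 5]


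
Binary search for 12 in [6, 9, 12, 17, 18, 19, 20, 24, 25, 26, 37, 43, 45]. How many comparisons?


Search for 12:
[0,12] mid=6 arr[6]=20
[0,5] mid=2 arr[2]=12
Total: 2 comparisons


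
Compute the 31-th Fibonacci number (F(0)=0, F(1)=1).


F(n)=F(n-1)+F(n-2)
...F(29)=514229, F(30)=832040, F(31)=1346269


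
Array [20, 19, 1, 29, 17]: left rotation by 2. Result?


Left rotate by 2: [1, 29, 17, 20, 19]


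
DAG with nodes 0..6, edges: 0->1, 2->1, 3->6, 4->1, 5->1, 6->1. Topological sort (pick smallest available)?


Kahn's algorithm, process smallest node first
Order: [0, 2, 3, 4, 5, 6, 1]


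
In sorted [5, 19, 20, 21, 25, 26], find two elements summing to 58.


Two pointers: lo=0, hi=5
No pair sums to 58


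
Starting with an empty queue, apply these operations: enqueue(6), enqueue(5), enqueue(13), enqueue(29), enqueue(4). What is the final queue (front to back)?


enqueue(6) -> [6]
enqueue(5) -> [6, 5]
enqueue(13) -> [6, 5, 13]
enqueue(29) -> [6, 5, 13, 29]
enqueue(4) -> [6, 5, 13, 29, 4]
Final queue (front to back): [6, 5, 13, 29, 4]


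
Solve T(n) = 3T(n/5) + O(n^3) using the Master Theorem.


a=3, b=5, c=3. log_5(3)=0.683 < c=3. Case 3: O(n^c) = O(n^3)
Complexity: O(n^3)


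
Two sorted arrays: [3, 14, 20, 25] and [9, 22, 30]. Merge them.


Compare heads, take smaller each step.
Merged: [3, 9, 14, 20, 22, 25, 30]


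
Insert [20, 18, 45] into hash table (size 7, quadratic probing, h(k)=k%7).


Insertions: 20->slot 6; 18->slot 4; 45->slot 3
Table: [None, None, None, 45, 18, None, 20]


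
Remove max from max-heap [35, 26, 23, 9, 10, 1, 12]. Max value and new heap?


Max = 35
Replace root with last, heapify down
Resulting heap: [26, 12, 23, 9, 10, 1]


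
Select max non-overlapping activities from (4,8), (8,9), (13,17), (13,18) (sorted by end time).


Greedy: pick earliest-ending, then skip overlaps.
Selected (3 activities): [(4, 8), (8, 9), (13, 17)]


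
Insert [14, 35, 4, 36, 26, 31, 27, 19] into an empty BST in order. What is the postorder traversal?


Root = 14; build tree by BST insertion.
Postorder traversal: [4, 19, 27, 31, 26, 36, 35, 14]


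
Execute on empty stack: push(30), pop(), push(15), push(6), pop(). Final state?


push(30) -> [30]
pop() returns 30 -> []
push(15) -> [15]
push(6) -> [15, 6]
pop() returns 6 -> [15]
Final stack (bottom to top): [15]


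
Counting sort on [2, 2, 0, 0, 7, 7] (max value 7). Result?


Count array: [2, 0, 2, 0, 0, 0, 0, 2]
Reconstruct: [0, 0, 2, 2, 7, 7]


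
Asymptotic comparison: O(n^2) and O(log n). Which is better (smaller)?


logarithmic grows slower than quadratic
O(log n) is asymptotically smaller; O(n^2) grows faster


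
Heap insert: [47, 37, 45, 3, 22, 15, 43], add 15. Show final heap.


Append 15: [47, 37, 45, 3, 22, 15, 43, 15]
Bubble up: swap idx 7(15) with idx 3(3)
Result: [47, 37, 45, 15, 22, 15, 43, 3]


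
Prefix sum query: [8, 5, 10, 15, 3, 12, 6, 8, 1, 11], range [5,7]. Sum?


Prefix sums: [0, 8, 13, 23, 38, 41, 53, 59, 67, 68, 79]
Sum[5..7] = prefix[8] - prefix[5] = 67 - 41 = 26


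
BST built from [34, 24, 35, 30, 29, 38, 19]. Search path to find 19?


BST root = 34
Search for 19: compare at each node
Path: [34, 24, 19]


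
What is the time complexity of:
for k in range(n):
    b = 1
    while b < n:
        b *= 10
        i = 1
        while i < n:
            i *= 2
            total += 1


Per nesting level: O(n) * O(log n) * O(log n) = O(n (log n)^2)
Complexity: O(n (log n)^2)


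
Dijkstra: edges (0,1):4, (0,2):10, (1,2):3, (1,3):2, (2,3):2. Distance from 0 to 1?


Dijkstra from 0:
Distances: {0: 0, 1: 4, 2: 7, 3: 6}
Shortest distance to 1 = 4, path = [0, 1]


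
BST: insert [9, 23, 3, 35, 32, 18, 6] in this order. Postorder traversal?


Root = 9; build tree by BST insertion.
Postorder traversal: [6, 3, 18, 32, 35, 23, 9]


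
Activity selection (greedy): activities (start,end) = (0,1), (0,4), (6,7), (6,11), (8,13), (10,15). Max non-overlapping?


Greedy: pick earliest-ending, then skip overlaps.
Selected (3 activities): [(0, 1), (6, 7), (8, 13)]


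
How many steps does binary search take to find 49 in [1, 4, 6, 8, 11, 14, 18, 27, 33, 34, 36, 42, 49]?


Search for 49:
[0,12] mid=6 arr[6]=18
[7,12] mid=9 arr[9]=34
[10,12] mid=11 arr[11]=42
[12,12] mid=12 arr[12]=49
Total: 4 comparisons


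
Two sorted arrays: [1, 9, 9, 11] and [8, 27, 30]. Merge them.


Compare heads, take smaller each step.
Merged: [1, 8, 9, 9, 11, 27, 30]


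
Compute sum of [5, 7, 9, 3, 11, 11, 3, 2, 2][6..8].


Prefix sums: [0, 5, 12, 21, 24, 35, 46, 49, 51, 53]
Sum[6..8] = prefix[9] - prefix[6] = 53 - 46 = 7


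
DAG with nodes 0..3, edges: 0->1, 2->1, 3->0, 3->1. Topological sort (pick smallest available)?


Kahn's algorithm, process smallest node first
Order: [2, 3, 0, 1]


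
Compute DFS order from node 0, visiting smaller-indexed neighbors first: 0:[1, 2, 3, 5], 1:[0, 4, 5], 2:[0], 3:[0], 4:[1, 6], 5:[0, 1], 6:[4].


DFS stack-based: start with [0]
Visit order: [0, 1, 4, 6, 5, 2, 3]


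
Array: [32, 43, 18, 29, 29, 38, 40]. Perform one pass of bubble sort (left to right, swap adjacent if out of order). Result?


After one pass: [32, 18, 29, 29, 38, 40, 43]


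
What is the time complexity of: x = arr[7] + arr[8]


Analysis: constant-time operation, no loop
Complexity: O(1)


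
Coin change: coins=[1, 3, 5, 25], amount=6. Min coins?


dp[0]=0; dp[i]=1+min(dp[i-c] for c in coins)
...dp[1]=1, dp[2]=2, dp[3]=1, dp[4]=2, dp[5]=1, dp[6]=2
Minimum coins for 6 = 2


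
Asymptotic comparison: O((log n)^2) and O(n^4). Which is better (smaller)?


polylogarithmic grows slower than quartic
O((log n)^2) is asymptotically smaller; O(n^4) grows faster


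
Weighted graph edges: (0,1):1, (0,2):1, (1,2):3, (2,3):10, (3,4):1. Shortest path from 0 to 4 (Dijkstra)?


Dijkstra from 0:
Distances: {0: 0, 1: 1, 2: 1, 3: 11, 4: 12}
Shortest distance to 4 = 12, path = [0, 2, 3, 4]


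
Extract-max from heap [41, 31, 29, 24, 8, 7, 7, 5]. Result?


Max = 41
Replace root with last, heapify down
Resulting heap: [31, 24, 29, 5, 8, 7, 7]


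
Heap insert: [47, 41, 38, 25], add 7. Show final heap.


Append 7: [47, 41, 38, 25, 7]
Bubble up: no swaps needed
Result: [47, 41, 38, 25, 7]


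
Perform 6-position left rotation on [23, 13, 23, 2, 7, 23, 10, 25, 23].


Left rotate by 6: [10, 25, 23, 23, 13, 23, 2, 7, 23]


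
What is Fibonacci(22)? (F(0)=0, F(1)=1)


F(n)=F(n-1)+F(n-2)
...F(20)=6765, F(21)=10946, F(22)=17711


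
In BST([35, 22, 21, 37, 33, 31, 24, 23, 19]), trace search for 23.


BST root = 35
Search for 23: compare at each node
Path: [35, 22, 33, 31, 24, 23]


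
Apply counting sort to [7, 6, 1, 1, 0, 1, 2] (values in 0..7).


Count array: [1, 3, 1, 0, 0, 0, 1, 1]
Reconstruct: [0, 1, 1, 1, 2, 6, 7]


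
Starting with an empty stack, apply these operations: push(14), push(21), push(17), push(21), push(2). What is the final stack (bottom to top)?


push(14) -> [14]
push(21) -> [14, 21]
push(17) -> [14, 21, 17]
push(21) -> [14, 21, 17, 21]
push(2) -> [14, 21, 17, 21, 2]
Final stack (bottom to top): [14, 21, 17, 21, 2]


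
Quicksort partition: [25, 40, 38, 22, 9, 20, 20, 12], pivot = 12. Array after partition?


Elements <= 12 go left of pivot.
Result: [9, 12, 38, 22, 25, 20, 20, 40], pivot at index 1


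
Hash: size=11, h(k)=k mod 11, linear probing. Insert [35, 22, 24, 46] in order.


Insertions: 35->slot 2; 22->slot 0; 24->slot 3; 46->slot 4
Table: [22, None, 35, 24, 46, None, None, None, None, None, None]


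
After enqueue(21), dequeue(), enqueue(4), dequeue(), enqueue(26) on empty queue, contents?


enqueue(21) -> [21]
dequeue() returns 21 -> []
enqueue(4) -> [4]
dequeue() returns 4 -> []
enqueue(26) -> [26]
Final queue (front to back): [26]


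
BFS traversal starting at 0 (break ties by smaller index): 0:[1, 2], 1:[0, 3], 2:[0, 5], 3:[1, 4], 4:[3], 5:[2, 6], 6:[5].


BFS queue: start with [0]
Visit order: [0, 1, 2, 3, 5, 4, 6]


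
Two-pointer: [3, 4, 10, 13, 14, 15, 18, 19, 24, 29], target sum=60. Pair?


Two pointers: lo=0, hi=9
No pair sums to 60


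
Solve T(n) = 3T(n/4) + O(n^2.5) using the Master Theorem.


a=3, b=4, c=2.5. log_4(3)=0.792 < c=2.5. Case 3: O(n^c) = O(n^2.500)
Complexity: O(n^2.500)


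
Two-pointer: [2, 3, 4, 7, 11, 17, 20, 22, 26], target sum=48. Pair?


Two pointers: lo=0, hi=8
Found pair: (22, 26) summing to 48


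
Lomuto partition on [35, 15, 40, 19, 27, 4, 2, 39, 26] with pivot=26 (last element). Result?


Elements <= 26 go left of pivot.
Result: [15, 19, 4, 2, 26, 40, 35, 39, 27], pivot at index 4


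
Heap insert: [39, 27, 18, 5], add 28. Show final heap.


Append 28: [39, 27, 18, 5, 28]
Bubble up: swap idx 4(28) with idx 1(27)
Result: [39, 28, 18, 5, 27]


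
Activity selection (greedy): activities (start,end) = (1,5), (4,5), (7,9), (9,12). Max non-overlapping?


Greedy: pick earliest-ending, then skip overlaps.
Selected (3 activities): [(1, 5), (7, 9), (9, 12)]


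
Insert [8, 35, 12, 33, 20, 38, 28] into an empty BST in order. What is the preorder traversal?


Root = 8; build tree by BST insertion.
Preorder traversal: [8, 35, 12, 33, 20, 28, 38]


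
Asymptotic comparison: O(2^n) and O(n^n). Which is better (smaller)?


exponential grows slower than n^n
O(2^n) is asymptotically smaller; O(n^n) grows faster


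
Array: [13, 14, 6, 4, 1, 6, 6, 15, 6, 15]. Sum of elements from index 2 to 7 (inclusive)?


Prefix sums: [0, 13, 27, 33, 37, 38, 44, 50, 65, 71, 86]
Sum[2..7] = prefix[8] - prefix[2] = 65 - 27 = 38


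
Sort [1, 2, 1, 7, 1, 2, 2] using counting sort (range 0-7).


Count array: [0, 3, 3, 0, 0, 0, 0, 1]
Reconstruct: [1, 1, 1, 2, 2, 2, 7]


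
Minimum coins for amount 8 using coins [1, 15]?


dp[0]=0; dp[i]=1+min(dp[i-c] for c in coins)
...dp[3]=3, dp[4]=4, dp[5]=5, dp[6]=6, dp[7]=7, dp[8]=8
Minimum coins for 8 = 8


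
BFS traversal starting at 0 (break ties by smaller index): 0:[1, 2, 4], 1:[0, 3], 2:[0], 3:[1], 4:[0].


BFS queue: start with [0]
Visit order: [0, 1, 2, 4, 3]


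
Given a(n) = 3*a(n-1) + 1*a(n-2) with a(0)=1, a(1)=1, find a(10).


Build bottom-up:
...a(8)=5116, a(9)=16897, a(10)=3*16897+1*5116=55807


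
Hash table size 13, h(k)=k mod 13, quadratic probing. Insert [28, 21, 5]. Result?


Insertions: 28->slot 2; 21->slot 8; 5->slot 5
Table: [None, None, 28, None, None, 5, None, None, 21, None, None, None, None]


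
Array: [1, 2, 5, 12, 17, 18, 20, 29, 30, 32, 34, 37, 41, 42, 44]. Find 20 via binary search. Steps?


Search for 20:
[0,14] mid=7 arr[7]=29
[0,6] mid=3 arr[3]=12
[4,6] mid=5 arr[5]=18
[6,6] mid=6 arr[6]=20
Total: 4 comparisons


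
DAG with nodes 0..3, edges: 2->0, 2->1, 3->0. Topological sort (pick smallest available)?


Kahn's algorithm, process smallest node first
Order: [2, 1, 3, 0]


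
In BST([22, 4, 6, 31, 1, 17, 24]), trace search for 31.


BST root = 22
Search for 31: compare at each node
Path: [22, 31]


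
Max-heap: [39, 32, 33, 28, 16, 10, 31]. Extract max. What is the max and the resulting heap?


Max = 39
Replace root with last, heapify down
Resulting heap: [33, 32, 31, 28, 16, 10]


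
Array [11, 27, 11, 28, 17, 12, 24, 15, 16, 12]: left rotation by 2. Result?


Left rotate by 2: [11, 28, 17, 12, 24, 15, 16, 12, 11, 27]


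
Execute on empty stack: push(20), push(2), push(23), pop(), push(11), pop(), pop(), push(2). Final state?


push(20) -> [20]
push(2) -> [20, 2]
push(23) -> [20, 2, 23]
pop() returns 23 -> [20, 2]
push(11) -> [20, 2, 11]
pop() returns 11 -> [20, 2]
pop() returns 2 -> [20]
push(2) -> [20, 2]
Final stack (bottom to top): [20, 2]


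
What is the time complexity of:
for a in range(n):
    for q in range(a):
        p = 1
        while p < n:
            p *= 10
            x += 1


Per nesting level: O(n) * O(n) [triangular over a] * O(log n) = O(n^2 log n)
Complexity: O(n^2 log n)


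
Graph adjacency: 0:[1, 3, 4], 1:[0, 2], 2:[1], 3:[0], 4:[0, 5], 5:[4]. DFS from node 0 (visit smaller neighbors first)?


DFS stack-based: start with [0]
Visit order: [0, 1, 2, 3, 4, 5]


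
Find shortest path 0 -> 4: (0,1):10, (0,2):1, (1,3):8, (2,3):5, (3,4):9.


Dijkstra from 0:
Distances: {0: 0, 1: 10, 2: 1, 3: 6, 4: 15}
Shortest distance to 4 = 15, path = [0, 2, 3, 4]


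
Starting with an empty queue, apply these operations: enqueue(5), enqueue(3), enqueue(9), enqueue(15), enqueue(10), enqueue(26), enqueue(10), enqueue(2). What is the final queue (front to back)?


enqueue(5) -> [5]
enqueue(3) -> [5, 3]
enqueue(9) -> [5, 3, 9]
enqueue(15) -> [5, 3, 9, 15]
enqueue(10) -> [5, 3, 9, 15, 10]
enqueue(26) -> [5, 3, 9, 15, 10, 26]
enqueue(10) -> [5, 3, 9, 15, 10, 26, 10]
enqueue(2) -> [5, 3, 9, 15, 10, 26, 10, 2]
Final queue (front to back): [5, 3, 9, 15, 10, 26, 10, 2]


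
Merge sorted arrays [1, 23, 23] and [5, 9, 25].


Compare heads, take smaller each step.
Merged: [1, 5, 9, 23, 23, 25]


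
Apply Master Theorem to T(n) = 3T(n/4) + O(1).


a=3, b=4, c=0. log_4(3)=0.792 > c=0. Case 1: O(n^log_b(a)) = O(n^0.792)
Complexity: O(n^0.792)


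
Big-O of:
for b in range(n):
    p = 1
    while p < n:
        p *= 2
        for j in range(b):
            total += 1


Per nesting level: O(n) * O(log n) * O(n) [triangular over b] = O(n^2 log n)
Complexity: O(n^2 log n)


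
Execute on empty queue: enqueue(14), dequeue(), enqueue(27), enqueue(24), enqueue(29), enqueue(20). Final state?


enqueue(14) -> [14]
dequeue() returns 14 -> []
enqueue(27) -> [27]
enqueue(24) -> [27, 24]
enqueue(29) -> [27, 24, 29]
enqueue(20) -> [27, 24, 29, 20]
Final queue (front to back): [27, 24, 29, 20]


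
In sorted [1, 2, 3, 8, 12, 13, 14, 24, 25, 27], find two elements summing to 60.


Two pointers: lo=0, hi=9
No pair sums to 60


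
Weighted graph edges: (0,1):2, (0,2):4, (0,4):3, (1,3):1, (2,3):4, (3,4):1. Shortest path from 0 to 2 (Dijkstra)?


Dijkstra from 0:
Distances: {0: 0, 1: 2, 2: 4, 3: 3, 4: 3}
Shortest distance to 2 = 4, path = [0, 2]


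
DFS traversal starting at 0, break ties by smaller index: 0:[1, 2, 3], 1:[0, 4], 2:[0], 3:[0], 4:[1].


DFS stack-based: start with [0]
Visit order: [0, 1, 4, 2, 3]


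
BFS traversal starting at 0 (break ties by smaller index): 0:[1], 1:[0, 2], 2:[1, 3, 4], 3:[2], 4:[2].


BFS queue: start with [0]
Visit order: [0, 1, 2, 3, 4]


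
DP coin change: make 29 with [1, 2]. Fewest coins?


dp[0]=0; dp[i]=1+min(dp[i-c] for c in coins)
...dp[24]=12, dp[25]=13, dp[26]=13, dp[27]=14, dp[28]=14, dp[29]=15
Minimum coins for 29 = 15


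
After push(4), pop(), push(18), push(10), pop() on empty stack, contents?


push(4) -> [4]
pop() returns 4 -> []
push(18) -> [18]
push(10) -> [18, 10]
pop() returns 10 -> [18]
Final stack (bottom to top): [18]


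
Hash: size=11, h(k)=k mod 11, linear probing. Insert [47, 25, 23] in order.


Insertions: 47->slot 3; 25->slot 4; 23->slot 1
Table: [None, 23, None, 47, 25, None, None, None, None, None, None]


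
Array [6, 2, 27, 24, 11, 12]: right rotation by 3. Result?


Right rotate by 3: [24, 11, 12, 6, 2, 27]


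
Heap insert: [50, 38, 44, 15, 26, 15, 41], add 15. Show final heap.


Append 15: [50, 38, 44, 15, 26, 15, 41, 15]
Bubble up: no swaps needed
Result: [50, 38, 44, 15, 26, 15, 41, 15]


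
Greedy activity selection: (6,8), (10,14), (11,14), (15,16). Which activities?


Greedy: pick earliest-ending, then skip overlaps.
Selected (3 activities): [(6, 8), (10, 14), (15, 16)]


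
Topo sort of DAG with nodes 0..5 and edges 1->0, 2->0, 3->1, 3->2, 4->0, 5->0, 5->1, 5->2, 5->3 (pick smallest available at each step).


Kahn's algorithm, process smallest node first
Order: [4, 5, 3, 1, 2, 0]


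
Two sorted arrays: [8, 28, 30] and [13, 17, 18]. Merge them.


Compare heads, take smaller each step.
Merged: [8, 13, 17, 18, 28, 30]


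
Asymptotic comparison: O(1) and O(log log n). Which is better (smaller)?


constant grows slower than double-logarithmic
O(1) is asymptotically smaller; O(log log n) grows faster


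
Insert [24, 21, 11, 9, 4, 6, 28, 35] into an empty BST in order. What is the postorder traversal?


Root = 24; build tree by BST insertion.
Postorder traversal: [6, 4, 9, 11, 21, 35, 28, 24]


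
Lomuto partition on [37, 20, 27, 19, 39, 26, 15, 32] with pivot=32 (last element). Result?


Elements <= 32 go left of pivot.
Result: [20, 27, 19, 26, 15, 32, 39, 37], pivot at index 5


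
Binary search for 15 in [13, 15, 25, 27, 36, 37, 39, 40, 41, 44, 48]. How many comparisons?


Search for 15:
[0,10] mid=5 arr[5]=37
[0,4] mid=2 arr[2]=25
[0,1] mid=0 arr[0]=13
[1,1] mid=1 arr[1]=15
Total: 4 comparisons


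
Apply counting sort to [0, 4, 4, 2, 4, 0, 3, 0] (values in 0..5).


Count array: [3, 0, 1, 1, 3, 0]
Reconstruct: [0, 0, 0, 2, 3, 4, 4, 4]


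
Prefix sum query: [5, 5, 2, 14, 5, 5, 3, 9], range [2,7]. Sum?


Prefix sums: [0, 5, 10, 12, 26, 31, 36, 39, 48]
Sum[2..7] = prefix[8] - prefix[2] = 48 - 10 = 38


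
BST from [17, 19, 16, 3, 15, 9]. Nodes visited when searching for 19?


BST root = 17
Search for 19: compare at each node
Path: [17, 19]


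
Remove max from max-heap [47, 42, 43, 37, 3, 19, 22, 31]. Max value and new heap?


Max = 47
Replace root with last, heapify down
Resulting heap: [43, 42, 31, 37, 3, 19, 22]


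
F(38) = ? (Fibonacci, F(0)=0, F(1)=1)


F(n)=F(n-1)+F(n-2)
...F(36)=14930352, F(37)=24157817, F(38)=39088169


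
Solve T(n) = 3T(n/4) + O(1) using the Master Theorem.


a=3, b=4, c=0. log_4(3)=0.792 > c=0. Case 1: O(n^log_b(a)) = O(n^0.792)
Complexity: O(n^0.792)


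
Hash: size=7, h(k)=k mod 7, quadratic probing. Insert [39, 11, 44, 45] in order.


Insertions: 39->slot 4; 11->slot 5; 44->slot 2; 45->slot 3
Table: [None, None, 44, 45, 39, 11, None]


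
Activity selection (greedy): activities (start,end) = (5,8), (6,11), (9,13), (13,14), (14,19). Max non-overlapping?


Greedy: pick earliest-ending, then skip overlaps.
Selected (4 activities): [(5, 8), (9, 13), (13, 14), (14, 19)]


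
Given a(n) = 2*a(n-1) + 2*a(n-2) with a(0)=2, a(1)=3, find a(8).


Build bottom-up:
...a(6)=536, a(7)=1464, a(8)=2*1464+2*536=4000


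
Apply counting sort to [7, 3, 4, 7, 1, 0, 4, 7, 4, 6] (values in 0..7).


Count array: [1, 1, 0, 1, 3, 0, 1, 3]
Reconstruct: [0, 1, 3, 4, 4, 4, 6, 7, 7, 7]


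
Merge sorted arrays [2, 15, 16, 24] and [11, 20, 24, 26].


Compare heads, take smaller each step.
Merged: [2, 11, 15, 16, 20, 24, 24, 26]


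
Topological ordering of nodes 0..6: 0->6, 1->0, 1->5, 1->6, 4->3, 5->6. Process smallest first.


Kahn's algorithm, process smallest node first
Order: [1, 0, 2, 4, 3, 5, 6]


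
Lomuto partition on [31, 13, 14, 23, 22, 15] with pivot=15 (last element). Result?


Elements <= 15 go left of pivot.
Result: [13, 14, 15, 23, 22, 31], pivot at index 2


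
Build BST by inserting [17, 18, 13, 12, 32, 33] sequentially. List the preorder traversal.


Root = 17; build tree by BST insertion.
Preorder traversal: [17, 13, 12, 18, 32, 33]


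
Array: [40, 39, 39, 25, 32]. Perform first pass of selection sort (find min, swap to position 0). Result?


After one pass: [25, 39, 39, 40, 32]


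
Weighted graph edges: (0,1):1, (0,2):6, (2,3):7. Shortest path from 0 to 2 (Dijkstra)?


Dijkstra from 0:
Distances: {0: 0, 1: 1, 2: 6, 3: 13}
Shortest distance to 2 = 6, path = [0, 2]


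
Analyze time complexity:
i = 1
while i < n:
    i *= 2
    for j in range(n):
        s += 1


Per nesting level: O(log n) * O(n) = O(n log n)
Complexity: O(n log n)


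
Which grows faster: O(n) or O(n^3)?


linear grows slower than cubic
O(n) is asymptotically smaller; O(n^3) grows faster


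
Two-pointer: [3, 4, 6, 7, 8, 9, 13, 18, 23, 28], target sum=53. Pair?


Two pointers: lo=0, hi=9
No pair sums to 53


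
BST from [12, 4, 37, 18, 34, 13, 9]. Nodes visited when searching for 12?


BST root = 12
Search for 12: compare at each node
Path: [12]


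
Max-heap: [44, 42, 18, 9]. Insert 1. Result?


Append 1: [44, 42, 18, 9, 1]
Bubble up: no swaps needed
Result: [44, 42, 18, 9, 1]


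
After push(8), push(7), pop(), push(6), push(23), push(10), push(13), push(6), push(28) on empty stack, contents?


push(8) -> [8]
push(7) -> [8, 7]
pop() returns 7 -> [8]
push(6) -> [8, 6]
push(23) -> [8, 6, 23]
push(10) -> [8, 6, 23, 10]
push(13) -> [8, 6, 23, 10, 13]
push(6) -> [8, 6, 23, 10, 13, 6]
push(28) -> [8, 6, 23, 10, 13, 6, 28]
Final stack (bottom to top): [8, 6, 23, 10, 13, 6, 28]


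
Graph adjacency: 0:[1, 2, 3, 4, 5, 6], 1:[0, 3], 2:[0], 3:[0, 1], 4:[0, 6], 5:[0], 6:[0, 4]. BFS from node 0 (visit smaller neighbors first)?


BFS queue: start with [0]
Visit order: [0, 1, 2, 3, 4, 5, 6]


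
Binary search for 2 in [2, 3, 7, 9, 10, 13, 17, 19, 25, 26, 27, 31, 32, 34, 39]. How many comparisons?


Search for 2:
[0,14] mid=7 arr[7]=19
[0,6] mid=3 arr[3]=9
[0,2] mid=1 arr[1]=3
[0,0] mid=0 arr[0]=2
Total: 4 comparisons


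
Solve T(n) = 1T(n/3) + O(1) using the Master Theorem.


a=1, b=3, c=0. log_3(1)=0 = c=0. Case 2: O(n^c log n) = O(log n)
Complexity: O(log n)


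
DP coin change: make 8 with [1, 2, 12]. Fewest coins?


dp[0]=0; dp[i]=1+min(dp[i-c] for c in coins)
...dp[3]=2, dp[4]=2, dp[5]=3, dp[6]=3, dp[7]=4, dp[8]=4
Minimum coins for 8 = 4


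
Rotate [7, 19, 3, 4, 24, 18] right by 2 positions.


Right rotate by 2: [24, 18, 7, 19, 3, 4]


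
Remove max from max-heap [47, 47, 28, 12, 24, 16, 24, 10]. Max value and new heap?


Max = 47
Replace root with last, heapify down
Resulting heap: [47, 24, 28, 12, 10, 16, 24]


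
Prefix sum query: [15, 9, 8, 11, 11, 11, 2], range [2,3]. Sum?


Prefix sums: [0, 15, 24, 32, 43, 54, 65, 67]
Sum[2..3] = prefix[4] - prefix[2] = 43 - 24 = 19


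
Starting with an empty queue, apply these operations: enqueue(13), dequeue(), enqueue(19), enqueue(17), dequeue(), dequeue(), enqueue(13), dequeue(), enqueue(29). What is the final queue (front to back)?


enqueue(13) -> [13]
dequeue() returns 13 -> []
enqueue(19) -> [19]
enqueue(17) -> [19, 17]
dequeue() returns 19 -> [17]
dequeue() returns 17 -> []
enqueue(13) -> [13]
dequeue() returns 13 -> []
enqueue(29) -> [29]
Final queue (front to back): [29]


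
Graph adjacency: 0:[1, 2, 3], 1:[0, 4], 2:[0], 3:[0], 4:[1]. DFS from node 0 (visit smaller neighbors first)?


DFS stack-based: start with [0]
Visit order: [0, 1, 4, 2, 3]


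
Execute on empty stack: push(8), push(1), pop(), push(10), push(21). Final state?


push(8) -> [8]
push(1) -> [8, 1]
pop() returns 1 -> [8]
push(10) -> [8, 10]
push(21) -> [8, 10, 21]
Final stack (bottom to top): [8, 10, 21]


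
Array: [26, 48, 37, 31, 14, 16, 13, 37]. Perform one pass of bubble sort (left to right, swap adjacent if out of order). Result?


After one pass: [26, 37, 31, 14, 16, 13, 37, 48]


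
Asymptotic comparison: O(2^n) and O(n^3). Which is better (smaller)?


cubic grows slower than exponential
O(n^3) is asymptotically smaller; O(2^n) grows faster


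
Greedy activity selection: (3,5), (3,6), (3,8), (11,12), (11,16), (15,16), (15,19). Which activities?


Greedy: pick earliest-ending, then skip overlaps.
Selected (3 activities): [(3, 5), (11, 12), (15, 16)]


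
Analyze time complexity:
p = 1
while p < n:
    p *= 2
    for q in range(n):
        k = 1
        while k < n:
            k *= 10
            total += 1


Per nesting level: O(log n) * O(n) * O(log n) = O(n (log n)^2)
Complexity: O(n (log n)^2)


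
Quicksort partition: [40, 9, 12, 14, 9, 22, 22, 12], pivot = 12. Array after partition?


Elements <= 12 go left of pivot.
Result: [9, 12, 9, 12, 40, 22, 22, 14], pivot at index 3


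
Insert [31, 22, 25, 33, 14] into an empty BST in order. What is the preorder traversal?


Root = 31; build tree by BST insertion.
Preorder traversal: [31, 22, 14, 25, 33]


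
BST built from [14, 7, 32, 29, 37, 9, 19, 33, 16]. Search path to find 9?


BST root = 14
Search for 9: compare at each node
Path: [14, 7, 9]


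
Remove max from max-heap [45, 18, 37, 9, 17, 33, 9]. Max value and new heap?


Max = 45
Replace root with last, heapify down
Resulting heap: [37, 18, 33, 9, 17, 9]


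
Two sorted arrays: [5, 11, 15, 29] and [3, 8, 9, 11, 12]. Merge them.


Compare heads, take smaller each step.
Merged: [3, 5, 8, 9, 11, 11, 12, 15, 29]


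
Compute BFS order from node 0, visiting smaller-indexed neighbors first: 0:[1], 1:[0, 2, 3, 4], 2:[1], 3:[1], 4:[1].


BFS queue: start with [0]
Visit order: [0, 1, 2, 3, 4]


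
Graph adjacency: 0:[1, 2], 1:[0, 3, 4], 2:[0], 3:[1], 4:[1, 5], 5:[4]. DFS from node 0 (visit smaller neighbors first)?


DFS stack-based: start with [0]
Visit order: [0, 1, 3, 4, 5, 2]


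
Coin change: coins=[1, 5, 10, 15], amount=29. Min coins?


dp[0]=0; dp[i]=1+min(dp[i-c] for c in coins)
...dp[24]=6, dp[25]=2, dp[26]=3, dp[27]=4, dp[28]=5, dp[29]=6
Minimum coins for 29 = 6


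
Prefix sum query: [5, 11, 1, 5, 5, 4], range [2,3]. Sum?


Prefix sums: [0, 5, 16, 17, 22, 27, 31]
Sum[2..3] = prefix[4] - prefix[2] = 22 - 16 = 6


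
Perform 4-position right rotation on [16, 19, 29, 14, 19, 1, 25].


Right rotate by 4: [14, 19, 1, 25, 16, 19, 29]


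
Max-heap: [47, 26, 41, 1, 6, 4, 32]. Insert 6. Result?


Append 6: [47, 26, 41, 1, 6, 4, 32, 6]
Bubble up: swap idx 7(6) with idx 3(1)
Result: [47, 26, 41, 6, 6, 4, 32, 1]


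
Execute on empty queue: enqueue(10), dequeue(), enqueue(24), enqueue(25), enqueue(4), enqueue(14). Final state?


enqueue(10) -> [10]
dequeue() returns 10 -> []
enqueue(24) -> [24]
enqueue(25) -> [24, 25]
enqueue(4) -> [24, 25, 4]
enqueue(14) -> [24, 25, 4, 14]
Final queue (front to back): [24, 25, 4, 14]


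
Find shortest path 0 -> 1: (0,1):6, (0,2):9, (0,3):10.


Dijkstra from 0:
Distances: {0: 0, 1: 6, 2: 9, 3: 10}
Shortest distance to 1 = 6, path = [0, 1]


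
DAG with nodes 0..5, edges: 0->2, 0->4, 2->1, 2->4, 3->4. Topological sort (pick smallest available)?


Kahn's algorithm, process smallest node first
Order: [0, 2, 1, 3, 4, 5]


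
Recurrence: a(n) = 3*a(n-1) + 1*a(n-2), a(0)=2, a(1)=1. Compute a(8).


Build bottom-up:
...a(6)=578, a(7)=1909, a(8)=3*1909+1*578=6305


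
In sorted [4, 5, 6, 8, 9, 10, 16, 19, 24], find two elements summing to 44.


Two pointers: lo=0, hi=8
No pair sums to 44


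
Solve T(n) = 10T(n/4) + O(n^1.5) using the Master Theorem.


a=10, b=4, c=1.5. log_4(10)=1.661 > c=1.5. Case 1: O(n^log_b(a)) = O(n^1.661)
Complexity: O(n^1.661)


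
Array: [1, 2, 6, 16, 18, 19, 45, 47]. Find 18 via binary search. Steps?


Search for 18:
[0,7] mid=3 arr[3]=16
[4,7] mid=5 arr[5]=19
[4,4] mid=4 arr[4]=18
Total: 3 comparisons


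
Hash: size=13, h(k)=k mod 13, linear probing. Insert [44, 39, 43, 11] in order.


Insertions: 44->slot 5; 39->slot 0; 43->slot 4; 11->slot 11
Table: [39, None, None, None, 43, 44, None, None, None, None, None, 11, None]


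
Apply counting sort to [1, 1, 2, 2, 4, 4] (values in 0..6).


Count array: [0, 2, 2, 0, 2, 0, 0]
Reconstruct: [1, 1, 2, 2, 4, 4]


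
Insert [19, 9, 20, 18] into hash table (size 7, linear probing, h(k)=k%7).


Insertions: 19->slot 5; 9->slot 2; 20->slot 6; 18->slot 4
Table: [None, None, 9, None, 18, 19, 20]


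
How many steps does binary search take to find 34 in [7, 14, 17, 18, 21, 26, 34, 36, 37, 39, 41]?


Search for 34:
[0,10] mid=5 arr[5]=26
[6,10] mid=8 arr[8]=37
[6,7] mid=6 arr[6]=34
Total: 3 comparisons


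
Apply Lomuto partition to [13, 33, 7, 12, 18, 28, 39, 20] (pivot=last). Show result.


Elements <= 20 go left of pivot.
Result: [13, 7, 12, 18, 20, 28, 39, 33], pivot at index 4


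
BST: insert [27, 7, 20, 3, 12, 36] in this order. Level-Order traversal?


Root = 27; build tree by BST insertion.
Level-Order traversal: [27, 7, 36, 3, 20, 12]


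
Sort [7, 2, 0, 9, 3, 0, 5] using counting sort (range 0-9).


Count array: [2, 0, 1, 1, 0, 1, 0, 1, 0, 1]
Reconstruct: [0, 0, 2, 3, 5, 7, 9]


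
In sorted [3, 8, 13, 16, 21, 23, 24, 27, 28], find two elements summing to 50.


Two pointers: lo=0, hi=8
Found pair: (23, 27) summing to 50


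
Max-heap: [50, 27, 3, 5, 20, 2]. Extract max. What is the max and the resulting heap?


Max = 50
Replace root with last, heapify down
Resulting heap: [27, 20, 3, 5, 2]


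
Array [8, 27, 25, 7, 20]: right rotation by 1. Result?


Right rotate by 1: [20, 8, 27, 25, 7]


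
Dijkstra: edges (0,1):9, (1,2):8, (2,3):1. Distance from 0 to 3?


Dijkstra from 0:
Distances: {0: 0, 1: 9, 2: 17, 3: 18}
Shortest distance to 3 = 18, path = [0, 1, 2, 3]


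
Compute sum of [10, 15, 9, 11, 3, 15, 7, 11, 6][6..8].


Prefix sums: [0, 10, 25, 34, 45, 48, 63, 70, 81, 87]
Sum[6..8] = prefix[9] - prefix[6] = 87 - 63 = 24


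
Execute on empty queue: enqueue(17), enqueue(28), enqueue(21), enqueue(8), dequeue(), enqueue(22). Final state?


enqueue(17) -> [17]
enqueue(28) -> [17, 28]
enqueue(21) -> [17, 28, 21]
enqueue(8) -> [17, 28, 21, 8]
dequeue() returns 17 -> [28, 21, 8]
enqueue(22) -> [28, 21, 8, 22]
Final queue (front to back): [28, 21, 8, 22]
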